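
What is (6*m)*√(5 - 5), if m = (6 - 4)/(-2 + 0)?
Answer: 0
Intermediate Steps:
m = -1 (m = 2/(-2) = 2*(-½) = -1)
(6*m)*√(5 - 5) = (6*(-1))*√(5 - 5) = -6*√0 = -6*0 = 0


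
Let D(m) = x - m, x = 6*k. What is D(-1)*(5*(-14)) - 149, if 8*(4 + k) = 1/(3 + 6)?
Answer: 8731/6 ≈ 1455.2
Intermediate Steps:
k = -287/72 (k = -4 + 1/(8*(3 + 6)) = -4 + (⅛)/9 = -4 + (⅛)*(⅑) = -4 + 1/72 = -287/72 ≈ -3.9861)
x = -287/12 (x = 6*(-287/72) = -287/12 ≈ -23.917)
D(m) = -287/12 - m
D(-1)*(5*(-14)) - 149 = (-287/12 - 1*(-1))*(5*(-14)) - 149 = (-287/12 + 1)*(-70) - 149 = -275/12*(-70) - 149 = 9625/6 - 149 = 8731/6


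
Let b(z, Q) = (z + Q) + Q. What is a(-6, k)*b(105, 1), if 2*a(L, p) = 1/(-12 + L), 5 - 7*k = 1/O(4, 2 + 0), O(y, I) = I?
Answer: -107/36 ≈ -2.9722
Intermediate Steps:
k = 9/14 (k = 5/7 - 1/(7*(2 + 0)) = 5/7 - ⅐/2 = 5/7 - ⅐*½ = 5/7 - 1/14 = 9/14 ≈ 0.64286)
b(z, Q) = z + 2*Q (b(z, Q) = (Q + z) + Q = z + 2*Q)
a(L, p) = 1/(2*(-12 + L))
a(-6, k)*b(105, 1) = (1/(2*(-12 - 6)))*(105 + 2*1) = ((½)/(-18))*(105 + 2) = ((½)*(-1/18))*107 = -1/36*107 = -107/36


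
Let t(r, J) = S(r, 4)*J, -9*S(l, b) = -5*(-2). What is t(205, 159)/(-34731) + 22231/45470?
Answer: 2340413683/4737655710 ≈ 0.49400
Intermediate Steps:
S(l, b) = -10/9 (S(l, b) = -(-5)*(-2)/9 = -⅑*10 = -10/9)
t(r, J) = -10*J/9
t(205, 159)/(-34731) + 22231/45470 = -10/9*159/(-34731) + 22231/45470 = -530/3*(-1/34731) + 22231*(1/45470) = 530/104193 + 22231/45470 = 2340413683/4737655710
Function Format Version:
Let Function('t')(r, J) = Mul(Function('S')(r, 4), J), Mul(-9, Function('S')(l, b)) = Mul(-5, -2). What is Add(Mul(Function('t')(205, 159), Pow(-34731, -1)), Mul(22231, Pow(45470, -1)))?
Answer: Rational(2340413683, 4737655710) ≈ 0.49400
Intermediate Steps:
Function('S')(l, b) = Rational(-10, 9) (Function('S')(l, b) = Mul(Rational(-1, 9), Mul(-5, -2)) = Mul(Rational(-1, 9), 10) = Rational(-10, 9))
Function('t')(r, J) = Mul(Rational(-10, 9), J)
Add(Mul(Function('t')(205, 159), Pow(-34731, -1)), Mul(22231, Pow(45470, -1))) = Add(Mul(Mul(Rational(-10, 9), 159), Pow(-34731, -1)), Mul(22231, Pow(45470, -1))) = Add(Mul(Rational(-530, 3), Rational(-1, 34731)), Mul(22231, Rational(1, 45470))) = Add(Rational(530, 104193), Rational(22231, 45470)) = Rational(2340413683, 4737655710)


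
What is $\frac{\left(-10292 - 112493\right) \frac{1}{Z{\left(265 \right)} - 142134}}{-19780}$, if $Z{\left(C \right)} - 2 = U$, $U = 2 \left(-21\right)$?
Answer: $- \frac{24557}{562440344} \approx -4.3662 \cdot 10^{-5}$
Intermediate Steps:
$U = -42$
$Z{\left(C \right)} = -40$ ($Z{\left(C \right)} = 2 - 42 = -40$)
$\frac{\left(-10292 - 112493\right) \frac{1}{Z{\left(265 \right)} - 142134}}{-19780} = \frac{\left(-10292 - 112493\right) \frac{1}{-40 - 142134}}{-19780} = - \frac{122785}{-142174} \left(- \frac{1}{19780}\right) = \left(-122785\right) \left(- \frac{1}{142174}\right) \left(- \frac{1}{19780}\right) = \frac{122785}{142174} \left(- \frac{1}{19780}\right) = - \frac{24557}{562440344}$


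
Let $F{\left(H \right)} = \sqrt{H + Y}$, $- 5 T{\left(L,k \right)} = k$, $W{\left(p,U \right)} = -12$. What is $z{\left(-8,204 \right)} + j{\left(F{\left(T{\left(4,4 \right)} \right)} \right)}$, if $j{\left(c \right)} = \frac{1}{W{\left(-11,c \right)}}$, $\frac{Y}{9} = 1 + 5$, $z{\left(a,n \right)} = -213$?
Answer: $- \frac{2557}{12} \approx -213.08$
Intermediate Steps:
$T{\left(L,k \right)} = - \frac{k}{5}$
$Y = 54$ ($Y = 9 \left(1 + 5\right) = 9 \cdot 6 = 54$)
$F{\left(H \right)} = \sqrt{54 + H}$ ($F{\left(H \right)} = \sqrt{H + 54} = \sqrt{54 + H}$)
$j{\left(c \right)} = - \frac{1}{12}$ ($j{\left(c \right)} = \frac{1}{-12} = - \frac{1}{12}$)
$z{\left(-8,204 \right)} + j{\left(F{\left(T{\left(4,4 \right)} \right)} \right)} = -213 - \frac{1}{12} = - \frac{2557}{12}$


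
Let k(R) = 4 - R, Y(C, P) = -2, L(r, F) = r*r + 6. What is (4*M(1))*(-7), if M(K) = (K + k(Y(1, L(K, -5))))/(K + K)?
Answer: -98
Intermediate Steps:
L(r, F) = 6 + r**2 (L(r, F) = r**2 + 6 = 6 + r**2)
M(K) = (6 + K)/(2*K) (M(K) = (K + (4 - 1*(-2)))/(K + K) = (K + (4 + 2))/((2*K)) = (K + 6)*(1/(2*K)) = (6 + K)*(1/(2*K)) = (6 + K)/(2*K))
(4*M(1))*(-7) = (4*((1/2)*(6 + 1)/1))*(-7) = (4*((1/2)*1*7))*(-7) = (4*(7/2))*(-7) = 14*(-7) = -98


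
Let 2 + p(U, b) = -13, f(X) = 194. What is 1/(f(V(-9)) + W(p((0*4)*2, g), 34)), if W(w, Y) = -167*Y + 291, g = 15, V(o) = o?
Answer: -1/5193 ≈ -0.00019257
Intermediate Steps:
p(U, b) = -15 (p(U, b) = -2 - 13 = -15)
W(w, Y) = 291 - 167*Y
1/(f(V(-9)) + W(p((0*4)*2, g), 34)) = 1/(194 + (291 - 167*34)) = 1/(194 + (291 - 5678)) = 1/(194 - 5387) = 1/(-5193) = -1/5193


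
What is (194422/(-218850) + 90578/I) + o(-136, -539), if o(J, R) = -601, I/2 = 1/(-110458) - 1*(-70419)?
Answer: -511746920863498186/851145062516925 ≈ -601.25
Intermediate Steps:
I = 7778341901/55229 (I = 2*(1/(-110458) - 1*(-70419)) = 2*(-1/110458 + 70419) = 2*(7778341901/110458) = 7778341901/55229 ≈ 1.4084e+5)
(194422/(-218850) + 90578/I) + o(-136, -539) = (194422/(-218850) + 90578/(7778341901/55229)) - 601 = (194422*(-1/218850) + 90578*(55229/7778341901)) - 601 = (-97211/109425 + 5002532362/7778341901) - 601 = -208738290826261/851145062516925 - 601 = -511746920863498186/851145062516925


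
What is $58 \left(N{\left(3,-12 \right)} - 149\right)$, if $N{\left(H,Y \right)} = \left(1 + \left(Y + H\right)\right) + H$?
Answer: $-8932$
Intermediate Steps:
$N{\left(H,Y \right)} = 1 + Y + 2 H$ ($N{\left(H,Y \right)} = \left(1 + \left(H + Y\right)\right) + H = \left(1 + H + Y\right) + H = 1 + Y + 2 H$)
$58 \left(N{\left(3,-12 \right)} - 149\right) = 58 \left(\left(1 - 12 + 2 \cdot 3\right) - 149\right) = 58 \left(\left(1 - 12 + 6\right) - 149\right) = 58 \left(-5 - 149\right) = 58 \left(-154\right) = -8932$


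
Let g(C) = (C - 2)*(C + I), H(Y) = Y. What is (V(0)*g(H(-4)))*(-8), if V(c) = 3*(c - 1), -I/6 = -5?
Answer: -3744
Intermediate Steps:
I = 30 (I = -6*(-5) = 30)
V(c) = -3 + 3*c (V(c) = 3*(-1 + c) = -3 + 3*c)
g(C) = (-2 + C)*(30 + C) (g(C) = (C - 2)*(C + 30) = (-2 + C)*(30 + C))
(V(0)*g(H(-4)))*(-8) = ((-3 + 3*0)*(-60 + (-4)² + 28*(-4)))*(-8) = ((-3 + 0)*(-60 + 16 - 112))*(-8) = -3*(-156)*(-8) = 468*(-8) = -3744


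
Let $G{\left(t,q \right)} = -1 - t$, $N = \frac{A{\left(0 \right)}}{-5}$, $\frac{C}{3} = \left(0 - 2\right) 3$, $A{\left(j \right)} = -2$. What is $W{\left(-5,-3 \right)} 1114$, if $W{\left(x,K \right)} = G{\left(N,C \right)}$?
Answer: $- \frac{7798}{5} \approx -1559.6$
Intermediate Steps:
$C = -18$ ($C = 3 \left(0 - 2\right) 3 = 3 \left(\left(-2\right) 3\right) = 3 \left(-6\right) = -18$)
$N = \frac{2}{5}$ ($N = - \frac{2}{-5} = \left(-2\right) \left(- \frac{1}{5}\right) = \frac{2}{5} \approx 0.4$)
$W{\left(x,K \right)} = - \frac{7}{5}$ ($W{\left(x,K \right)} = -1 - \frac{2}{5} = - \frac{7}{5}$)
$W{\left(-5,-3 \right)} 1114 = \left(- \frac{7}{5}\right) 1114 = - \frac{7798}{5}$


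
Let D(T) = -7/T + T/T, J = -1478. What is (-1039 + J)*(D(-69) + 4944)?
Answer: -286276868/23 ≈ -1.2447e+7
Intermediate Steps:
D(T) = 1 - 7/T (D(T) = -7/T + 1 = 1 - 7/T)
(-1039 + J)*(D(-69) + 4944) = (-1039 - 1478)*((-7 - 69)/(-69) + 4944) = -2517*(-1/69*(-76) + 4944) = -2517*(76/69 + 4944) = -2517*341212/69 = -286276868/23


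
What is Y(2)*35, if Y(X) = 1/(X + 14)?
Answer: 35/16 ≈ 2.1875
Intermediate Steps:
Y(X) = 1/(14 + X)
Y(2)*35 = 35/(14 + 2) = 35/16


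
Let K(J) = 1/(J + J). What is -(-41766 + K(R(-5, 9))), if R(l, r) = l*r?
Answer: 3758941/90 ≈ 41766.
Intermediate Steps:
K(J) = 1/(2*J)
-(-41766 + K(R(-5, 9))) = -(-41766 + 1/(2*((-5*9)))) = -(-41766 + (½)/(-45)) = -(-41766 + (½)*(-1/45)) = -(-41766 - 1/90) = -1*(-3758941/90) = 3758941/90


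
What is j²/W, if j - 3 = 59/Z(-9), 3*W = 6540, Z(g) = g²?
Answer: 22801/3575745 ≈ 0.0063766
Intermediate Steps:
W = 2180 (W = (⅓)*6540 = 2180)
j = 302/81 (j = 3 + 59/((-9)²) = 3 + 59/81 = 302/81 ≈ 3.7284)
j²/W = (302/81)²/2180 = (91204/6561)*(1/2180) = 22801/3575745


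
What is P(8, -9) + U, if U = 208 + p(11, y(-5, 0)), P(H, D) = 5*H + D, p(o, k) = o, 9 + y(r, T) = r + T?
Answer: 250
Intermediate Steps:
y(r, T) = -9 + T + r (y(r, T) = -9 + (r + T) = -9 + (T + r) = -9 + T + r)
P(H, D) = D + 5*H
U = 219 (U = 208 + 11 = 219)
P(8, -9) + U = (-9 + 5*8) + 219 = (-9 + 40) + 219 = 31 + 219 = 250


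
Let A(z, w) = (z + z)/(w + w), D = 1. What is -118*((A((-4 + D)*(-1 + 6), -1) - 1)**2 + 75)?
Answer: -31978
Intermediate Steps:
A(z, w) = z/w (A(z, w) = (2*z)/((2*w)) = (2*z)*(1/(2*w)) = z/w)
-118*((A((-4 + D)*(-1 + 6), -1) - 1)**2 + 75) = -118*((((-4 + 1)*(-1 + 6))/(-1) - 1)**2 + 75) = -118*((-3*5*(-1) - 1)**2 + 75) = -118*((-15*(-1) - 1)**2 + 75) = -118*((15 - 1)**2 + 75) = -118*(14**2 + 75) = -118*(196 + 75) = -118*271 = -31978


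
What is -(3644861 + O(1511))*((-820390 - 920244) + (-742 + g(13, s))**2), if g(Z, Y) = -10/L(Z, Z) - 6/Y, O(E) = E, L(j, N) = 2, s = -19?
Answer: 1557357842050660/361 ≈ 4.3140e+12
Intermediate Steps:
g(Z, Y) = -5 - 6/Y (g(Z, Y) = -10/2 - 6/Y = -10*1/2 - 6/Y = -5 - 6/Y)
-(3644861 + O(1511))*((-820390 - 920244) + (-742 + g(13, s))**2) = -(3644861 + 1511)*((-820390 - 920244) + (-742 + (-5 - 6/(-19)))**2) = -3646372*(-1740634 + (-742 + (-5 - 6*(-1/19)))**2) = -3646372*(-1740634 + (-742 + (-5 + 6/19))**2) = -3646372*(-1740634 + (-742 - 89/19)**2) = -3646372*(-1740634 + (-14187/19)**2) = -3646372*(-1740634 + 201270969/361) = -3646372*(-427097905)/361 = -1*(-1557357842050660/361) = 1557357842050660/361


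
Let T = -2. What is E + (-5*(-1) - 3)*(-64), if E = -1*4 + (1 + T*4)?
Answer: -139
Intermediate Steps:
E = -11 (E = -1*4 + (1 - 2*4) = -4 + (1 - 8) = -4 - 7 = -11)
E + (-5*(-1) - 3)*(-64) = -11 + (-5*(-1) - 3)*(-64) = -11 + (5 - 3)*(-64) = -11 + 2*(-64) = -11 - 128 = -139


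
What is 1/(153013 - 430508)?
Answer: -1/277495 ≈ -3.6037e-6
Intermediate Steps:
1/(153013 - 430508) = 1/(-277495) = -1/277495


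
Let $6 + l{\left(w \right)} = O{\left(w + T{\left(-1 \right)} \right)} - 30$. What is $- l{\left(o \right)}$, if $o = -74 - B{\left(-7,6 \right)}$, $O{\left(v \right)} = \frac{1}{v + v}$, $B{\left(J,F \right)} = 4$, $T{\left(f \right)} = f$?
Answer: $\frac{5689}{158} \approx 36.006$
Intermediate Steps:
$O{\left(v \right)} = \frac{1}{2 v}$
$o = -78$ ($o = -74 - 4 = -78$)
$l{\left(w \right)} = -36 + \frac{1}{2 \left(-1 + w\right)}$ ($l{\left(w \right)} = -6 + \left(\frac{1}{2 \left(w - 1\right)} - 30\right) = -6 - \left(30 - \frac{1}{2 \left(-1 + w\right)}\right) = -36 + \frac{1}{2 \left(-1 + w\right)}$)
$- l{\left(o \right)} = - \frac{73 - -5616}{2 \left(-1 - 78\right)} = - \frac{73 + 5616}{2 \left(-79\right)} = - \frac{\left(-1\right) 5689}{2 \cdot 79} = \left(-1\right) \left(- \frac{5689}{158}\right) = \frac{5689}{158}$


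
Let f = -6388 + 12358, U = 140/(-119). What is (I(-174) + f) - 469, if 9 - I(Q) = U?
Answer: 93690/17 ≈ 5511.2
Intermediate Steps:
U = -20/17 (U = 140*(-1/119) = -20/17 ≈ -1.1765)
I(Q) = 173/17 (I(Q) = 9 - 1*(-20/17) = 9 + 20/17 = 173/17)
f = 5970
(I(-174) + f) - 469 = (173/17 + 5970) - 469 = 101663/17 - 469 = 93690/17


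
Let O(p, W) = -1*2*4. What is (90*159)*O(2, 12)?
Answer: -114480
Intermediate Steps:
O(p, W) = -8 (O(p, W) = -2*4 = -8)
(90*159)*O(2, 12) = (90*159)*(-8) = 14310*(-8) = -114480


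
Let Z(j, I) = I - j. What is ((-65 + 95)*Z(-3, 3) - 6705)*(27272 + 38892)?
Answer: -431720100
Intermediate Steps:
((-65 + 95)*Z(-3, 3) - 6705)*(27272 + 38892) = ((-65 + 95)*(3 - 1*(-3)) - 6705)*(27272 + 38892) = (30*(3 + 3) - 6705)*66164 = (30*6 - 6705)*66164 = (180 - 6705)*66164 = -6525*66164 = -431720100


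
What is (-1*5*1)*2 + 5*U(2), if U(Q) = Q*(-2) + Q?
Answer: -20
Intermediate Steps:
U(Q) = -Q (U(Q) = -2*Q + Q = -Q)
(-1*5*1)*2 + 5*U(2) = (-1*5*1)*2 + 5*(-1*2) = -5*1*2 + 5*(-2) = -5*2 - 10 = -10 - 10 = -20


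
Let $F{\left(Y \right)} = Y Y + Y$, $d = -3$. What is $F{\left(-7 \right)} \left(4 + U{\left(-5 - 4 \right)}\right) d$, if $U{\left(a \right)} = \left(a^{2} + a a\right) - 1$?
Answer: $-20790$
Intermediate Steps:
$F{\left(Y \right)} = Y + Y^{2}$ ($F{\left(Y \right)} = Y^{2} + Y = Y + Y^{2}$)
$U{\left(a \right)} = -1 + 2 a^{2}$ ($U{\left(a \right)} = \left(a^{2} + a^{2}\right) - 1 = 2 a^{2} - 1 = -1 + 2 a^{2}$)
$F{\left(-7 \right)} \left(4 + U{\left(-5 - 4 \right)}\right) d = - 7 \left(1 - 7\right) \left(4 - \left(1 - 2 \left(-5 - 4\right)^{2}\right)\right) \left(-3\right) = \left(-7\right) \left(-6\right) \left(4 - \left(1 - 2 \left(-5 - 4\right)^{2}\right)\right) \left(-3\right) = 42 \left(4 - \left(1 - 2 \left(-9\right)^{2}\right)\right) \left(-3\right) = 42 \left(4 + \left(-1 + 2 \cdot 81\right)\right) \left(-3\right) = 42 \left(4 + \left(-1 + 162\right)\right) \left(-3\right) = 42 \left(4 + 161\right) \left(-3\right) = 42 \cdot 165 \left(-3\right) = 42 \left(-495\right) = -20790$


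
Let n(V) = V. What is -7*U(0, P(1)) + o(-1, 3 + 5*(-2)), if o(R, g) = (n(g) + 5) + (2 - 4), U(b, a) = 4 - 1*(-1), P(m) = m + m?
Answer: -39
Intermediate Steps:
P(m) = 2*m
U(b, a) = 5 (U(b, a) = 4 + 1 = 5)
o(R, g) = 3 + g (o(R, g) = (g + 5) + (2 - 4) = (5 + g) - 2 = 3 + g)
-7*U(0, P(1)) + o(-1, 3 + 5*(-2)) = -7*5 + (3 + (3 + 5*(-2))) = -35 + (3 + (3 - 10)) = -35 + (3 - 7) = -35 - 4 = -39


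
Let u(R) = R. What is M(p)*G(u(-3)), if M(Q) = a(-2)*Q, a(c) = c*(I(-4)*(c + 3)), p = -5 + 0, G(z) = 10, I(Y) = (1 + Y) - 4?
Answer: -700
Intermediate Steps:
I(Y) = -3 + Y
p = -5
a(c) = c*(-21 - 7*c) (a(c) = c*((-3 - 4)*(c + 3)) = c*(-7*(3 + c)) = c*(-21 - 7*c))
M(Q) = 14*Q (M(Q) = (-7*(-2)*(3 - 2))*Q = (-7*(-2)*1)*Q = 14*Q)
M(p)*G(u(-3)) = (14*(-5))*10 = -70*10 = -700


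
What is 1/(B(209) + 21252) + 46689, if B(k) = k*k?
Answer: 3031656838/64933 ≈ 46689.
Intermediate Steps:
B(k) = k²
1/(B(209) + 21252) + 46689 = 1/(209² + 21252) + 46689 = 1/(43681 + 21252) + 46689 = 1/64933 + 46689 = 3031656838/64933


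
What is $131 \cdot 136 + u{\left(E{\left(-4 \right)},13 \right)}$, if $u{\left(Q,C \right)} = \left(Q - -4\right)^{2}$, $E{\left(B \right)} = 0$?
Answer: $17832$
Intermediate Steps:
$u{\left(Q,C \right)} = \left(4 + Q\right)^{2}$ ($u{\left(Q,C \right)} = \left(Q + 4\right)^{2} = \left(4 + Q\right)^{2}$)
$131 \cdot 136 + u{\left(E{\left(-4 \right)},13 \right)} = 131 \cdot 136 + \left(4 + 0\right)^{2} = 17816 + 4^{2} = 17816 + 16 = 17832$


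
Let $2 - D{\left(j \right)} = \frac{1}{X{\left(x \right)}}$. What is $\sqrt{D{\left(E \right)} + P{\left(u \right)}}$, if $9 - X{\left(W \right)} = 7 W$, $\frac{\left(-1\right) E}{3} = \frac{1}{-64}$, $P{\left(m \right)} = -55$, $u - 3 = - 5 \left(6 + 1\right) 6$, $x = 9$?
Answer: $\frac{i \sqrt{17166}}{18} \approx 7.2788 i$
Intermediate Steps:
$u = -207$ ($u = 3 - 5 \left(6 + 1\right) 6 = 3 - 5 \cdot 7 \cdot 6 = 3 - 210 = -207$)
$E = \frac{3}{64}$ ($E = - \frac{3}{-64} = \left(-3\right) \left(- \frac{1}{64}\right) = \frac{3}{64} \approx 0.046875$)
$X{\left(W \right)} = 9 - 7 W$
$D{\left(j \right)} = \frac{109}{54}$ ($D{\left(j \right)} = 2 - \frac{1}{9 - 63} = 2 - \frac{1}{-54} = 2 - - \frac{1}{54} = 2 + \frac{1}{54} = \frac{109}{54}$)
$\sqrt{D{\left(E \right)} + P{\left(u \right)}} = \sqrt{\frac{109}{54} - 55} = \sqrt{- \frac{2861}{54}} = \frac{i \sqrt{17166}}{18}$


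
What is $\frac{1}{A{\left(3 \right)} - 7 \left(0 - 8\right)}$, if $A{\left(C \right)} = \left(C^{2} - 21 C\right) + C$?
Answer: $\frac{1}{5} \approx 0.2$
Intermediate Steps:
$A{\left(C \right)} = C^{2} - 20 C$
$\frac{1}{A{\left(3 \right)} - 7 \left(0 - 8\right)} = \frac{1}{3 \left(-20 + 3\right) - 7 \left(0 - 8\right)} = \frac{1}{3 \left(-17\right) - -56} = \frac{1}{-51 + 56} = \frac{1}{5}$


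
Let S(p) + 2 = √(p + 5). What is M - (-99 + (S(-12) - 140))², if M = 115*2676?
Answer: 249666 + 482*I*√7 ≈ 2.4967e+5 + 1275.3*I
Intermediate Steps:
M = 307740
S(p) = -2 + √(5 + p) (S(p) = -2 + √(p + 5) = -2 + √(5 + p))
M - (-99 + (S(-12) - 140))² = 307740 - (-99 + ((-2 + √(5 - 12)) - 140))² = 307740 - (-99 + ((-2 + √(-7)) - 140))² = 307740 - (-99 + ((-2 + I*√7) - 140))² = 307740 - (-99 + (-142 + I*√7))² = 307740 - (-241 + I*√7)²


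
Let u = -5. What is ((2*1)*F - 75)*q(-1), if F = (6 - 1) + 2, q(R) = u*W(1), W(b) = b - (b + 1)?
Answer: -305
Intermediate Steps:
W(b) = -1 (W(b) = b - (1 + b) = b + (-1 - b) = -1)
q(R) = 5 (q(R) = -5*(-1) = 5)
F = 7 (F = 5 + 2 = 7)
((2*1)*F - 75)*q(-1) = ((2*1)*7 - 75)*5 = (2*7 - 75)*5 = (14 - 75)*5 = -61*5 = -305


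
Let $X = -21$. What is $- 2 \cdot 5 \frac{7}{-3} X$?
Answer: $-490$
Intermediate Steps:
$- 2 \cdot 5 \frac{7}{-3} X = - 2 \cdot 5 \frac{7}{-3} \left(-21\right) = - 2 \cdot 5 \cdot 7 \left(- \frac{1}{3}\right) \left(-21\right) = - 2 \cdot 5 \left(- \frac{7}{3}\right) \left(-21\right) = \left(-2\right) \left(- \frac{35}{3}\right) \left(-21\right) = \frac{70}{3} \left(-21\right) = -490$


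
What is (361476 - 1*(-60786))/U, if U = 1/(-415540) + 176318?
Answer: 175466751480/73267181719 ≈ 2.3949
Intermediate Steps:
U = 73267181719/415540 (U = -1/415540 + 176318 = 73267181719/415540 ≈ 1.7632e+5)
(361476 - 1*(-60786))/U = (361476 - 1*(-60786))/(73267181719/415540) = (361476 + 60786)*(415540/73267181719) = 422262*(415540/73267181719) = 175466751480/73267181719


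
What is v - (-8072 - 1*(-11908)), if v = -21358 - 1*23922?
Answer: -49116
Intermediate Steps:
v = -45280 (v = -21358 - 23922 = -45280)
v - (-8072 - 1*(-11908)) = -45280 - (-8072 - 1*(-11908)) = -45280 - (-8072 + 11908) = -45280 - 1*3836 = -45280 - 3836 = -49116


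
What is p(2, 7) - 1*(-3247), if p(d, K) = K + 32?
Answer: 3286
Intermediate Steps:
p(d, K) = 32 + K
p(2, 7) - 1*(-3247) = (32 + 7) - 1*(-3247) = 39 + 3247 = 3286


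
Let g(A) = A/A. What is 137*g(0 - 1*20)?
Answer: 137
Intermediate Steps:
g(A) = 1
137*g(0 - 1*20) = 137*1 = 137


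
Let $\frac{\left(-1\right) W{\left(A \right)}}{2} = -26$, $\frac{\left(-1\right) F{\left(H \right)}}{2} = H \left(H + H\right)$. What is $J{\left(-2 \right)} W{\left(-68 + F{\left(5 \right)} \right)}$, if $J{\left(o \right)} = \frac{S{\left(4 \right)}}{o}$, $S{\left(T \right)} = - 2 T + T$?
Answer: $104$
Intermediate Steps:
$S{\left(T \right)} = - T$
$J{\left(o \right)} = - \frac{4}{o}$ ($J{\left(o \right)} = \frac{\left(-1\right) 4}{o} = - \frac{4}{o}$)
$F{\left(H \right)} = - 4 H^{2}$ ($F{\left(H \right)} = - 2 H \left(H + H\right) = - 2 H 2 H = - 2 \cdot 2 H^{2} = - 4 H^{2}$)
$W{\left(A \right)} = 52$ ($W{\left(A \right)} = \left(-2\right) \left(-26\right) = 52$)
$J{\left(-2 \right)} W{\left(-68 + F{\left(5 \right)} \right)} = - \frac{4}{-2} \cdot 52 = \left(-4\right) \left(- \frac{1}{2}\right) 52 = 2 \cdot 52 = 104$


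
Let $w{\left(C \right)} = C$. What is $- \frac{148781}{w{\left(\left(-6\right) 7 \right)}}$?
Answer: $\frac{148781}{42} \approx 3542.4$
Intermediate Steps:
$- \frac{148781}{w{\left(\left(-6\right) 7 \right)}} = - \frac{148781}{\left(-6\right) 7} = - \frac{148781}{-42} = \left(-148781\right) \left(- \frac{1}{42}\right) = \frac{148781}{42}$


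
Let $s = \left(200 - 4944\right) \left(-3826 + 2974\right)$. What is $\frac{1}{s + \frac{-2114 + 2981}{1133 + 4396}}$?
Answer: $\frac{1843}{7449199873} \approx 2.4741 \cdot 10^{-7}$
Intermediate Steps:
$s = 4041888$ ($s = \left(-4744\right) \left(-852\right) = 4041888$)
$\frac{1}{s + \frac{-2114 + 2981}{1133 + 4396}} = \frac{1}{4041888 + \frac{-2114 + 2981}{1133 + 4396}} = \frac{1}{4041888 + \frac{867}{5529}} = \frac{1}{4041888 + 867 \cdot \frac{1}{5529}} = \frac{1}{4041888 + \frac{289}{1843}} = \frac{1}{\frac{7449199873}{1843}} = \frac{1843}{7449199873}$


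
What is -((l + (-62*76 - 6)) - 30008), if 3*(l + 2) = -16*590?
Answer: 113624/3 ≈ 37875.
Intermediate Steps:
l = -9446/3 (l = -2 + (-16*590)/3 = -2 + (⅓)*(-9440) = -2 - 9440/3 = -9446/3 ≈ -3148.7)
-((l + (-62*76 - 6)) - 30008) = -((-9446/3 + (-62*76 - 6)) - 30008) = -((-9446/3 + (-4712 - 6)) - 30008) = -((-9446/3 - 4718) - 30008) = -(-23600/3 - 30008) = -1*(-113624/3) = 113624/3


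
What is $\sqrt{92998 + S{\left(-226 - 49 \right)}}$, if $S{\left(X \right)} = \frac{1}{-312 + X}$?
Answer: $\frac{5 \sqrt{1281769091}}{587} \approx 304.96$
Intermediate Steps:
$\sqrt{92998 + S{\left(-226 - 49 \right)}} = \sqrt{92998 + \frac{1}{-312 - 275}} = \sqrt{92998 + \frac{1}{-587}} = \sqrt{92998 - \frac{1}{587}} = \sqrt{\frac{54589825}{587}} = \frac{5 \sqrt{1281769091}}{587}$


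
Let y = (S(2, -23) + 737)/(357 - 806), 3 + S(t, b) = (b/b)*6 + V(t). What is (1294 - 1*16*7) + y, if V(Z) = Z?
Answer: 529976/449 ≈ 1180.3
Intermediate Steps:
S(t, b) = 3 + t (S(t, b) = -3 + ((b/b)*6 + t) = -3 + (1*6 + t) = -3 + (6 + t) = 3 + t)
y = -742/449 (y = ((3 + 2) + 737)/(357 - 806) = (5 + 737)/(-449) = 742*(-1/449) = -742/449 ≈ -1.6526)
(1294 - 1*16*7) + y = (1294 - 1*16*7) - 742/449 = (1294 - 16*7) - 742/449 = (1294 - 112) - 742/449 = 1182 - 742/449 = 529976/449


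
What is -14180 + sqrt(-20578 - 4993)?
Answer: -14180 + I*sqrt(25571) ≈ -14180.0 + 159.91*I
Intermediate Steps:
-14180 + sqrt(-20578 - 4993) = -14180 + sqrt(-25571) = -14180 + I*sqrt(25571)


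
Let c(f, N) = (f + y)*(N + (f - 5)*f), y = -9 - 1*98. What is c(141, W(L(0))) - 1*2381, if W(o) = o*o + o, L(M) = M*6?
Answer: 649603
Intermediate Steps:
y = -107 (y = -9 - 98 = -107)
L(M) = 6*M
W(o) = o + o² (W(o) = o² + o = o + o²)
c(f, N) = (-107 + f)*(N + f*(-5 + f)) (c(f, N) = (f - 107)*(N + (f - 5)*f) = (-107 + f)*(N + (-5 + f)*f) = (-107 + f)*(N + f*(-5 + f)))
c(141, W(L(0))) - 1*2381 = (141³ - 112*141² - 107*6*0*(1 + 6*0) + 535*141 + ((6*0)*(1 + 6*0))*141) - 1*2381 = (2803221 - 112*19881 - 0*(1 + 0) + 75435 + (0*(1 + 0))*141) - 2381 = (2803221 - 2226672 - 0 + 75435 + (0*1)*141) - 2381 = (2803221 - 2226672 - 107*0 + 75435 + 0*141) - 2381 = (2803221 - 2226672 + 0 + 75435 + 0) - 2381 = 651984 - 2381 = 649603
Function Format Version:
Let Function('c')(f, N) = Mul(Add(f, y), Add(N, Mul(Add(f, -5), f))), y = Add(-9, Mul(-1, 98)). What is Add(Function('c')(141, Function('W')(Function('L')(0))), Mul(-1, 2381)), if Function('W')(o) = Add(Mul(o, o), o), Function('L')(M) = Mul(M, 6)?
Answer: 649603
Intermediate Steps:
y = -107 (y = Add(-9, -98) = -107)
Function('L')(M) = Mul(6, M)
Function('W')(o) = Add(o, Pow(o, 2)) (Function('W')(o) = Add(Pow(o, 2), o) = Add(o, Pow(o, 2)))
Function('c')(f, N) = Mul(Add(-107, f), Add(N, Mul(f, Add(-5, f)))) (Function('c')(f, N) = Mul(Add(f, -107), Add(N, Mul(Add(f, -5), f))) = Mul(Add(-107, f), Add(N, Mul(Add(-5, f), f))) = Mul(Add(-107, f), Add(N, Mul(f, Add(-5, f)))))
Add(Function('c')(141, Function('W')(Function('L')(0))), Mul(-1, 2381)) = Add(Add(Pow(141, 3), Mul(-112, Pow(141, 2)), Mul(-107, Mul(Mul(6, 0), Add(1, Mul(6, 0)))), Mul(535, 141), Mul(Mul(Mul(6, 0), Add(1, Mul(6, 0))), 141)), Mul(-1, 2381)) = Add(Add(2803221, Mul(-112, 19881), Mul(-107, Mul(0, Add(1, 0))), 75435, Mul(Mul(0, Add(1, 0)), 141)), -2381) = Add(Add(2803221, -2226672, Mul(-107, Mul(0, 1)), 75435, Mul(Mul(0, 1), 141)), -2381) = Add(Add(2803221, -2226672, Mul(-107, 0), 75435, Mul(0, 141)), -2381) = Add(Add(2803221, -2226672, 0, 75435, 0), -2381) = Add(651984, -2381) = 649603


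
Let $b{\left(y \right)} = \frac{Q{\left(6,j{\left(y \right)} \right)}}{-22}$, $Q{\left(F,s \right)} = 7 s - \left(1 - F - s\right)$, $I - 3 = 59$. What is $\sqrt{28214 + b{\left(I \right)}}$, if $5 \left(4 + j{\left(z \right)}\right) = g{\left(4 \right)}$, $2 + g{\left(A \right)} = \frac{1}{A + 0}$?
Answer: $\frac{\sqrt{341405790}}{110} \approx 167.97$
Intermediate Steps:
$I = 62$ ($I = 3 + 59 = 62$)
$g{\left(A \right)} = -2 + \frac{1}{A}$ ($g{\left(A \right)} = -2 + \frac{1}{A + 0} = -2 + \frac{1}{A}$)
$j{\left(z \right)} = - \frac{87}{20}$ ($j{\left(z \right)} = -4 + \frac{-2 + \frac{1}{4}}{5} = -4 + \frac{1}{5} \left(- \frac{7}{4}\right) = -4 - \frac{7}{20} = - \frac{87}{20}$)
$Q{\left(F,s \right)} = -1 + F + 8 s$ ($Q{\left(F,s \right)} = 7 s + \left(-1 + F + s\right) = -1 + F + 8 s$)
$b{\left(y \right)} = \frac{149}{110}$ ($b{\left(y \right)} = \frac{-1 + 6 + 8 \left(- \frac{87}{20}\right)}{-22} = \left(-1 + 6 - \frac{174}{5}\right) \left(- \frac{1}{22}\right) = \left(- \frac{149}{5}\right) \left(- \frac{1}{22}\right) = \frac{149}{110}$)
$\sqrt{28214 + b{\left(I \right)}} = \sqrt{28214 + \frac{149}{110}} = \sqrt{\frac{3103689}{110}} = \frac{\sqrt{341405790}}{110}$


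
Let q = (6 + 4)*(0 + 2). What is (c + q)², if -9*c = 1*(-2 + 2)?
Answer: 400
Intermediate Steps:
c = 0 (c = -(-2 + 2)/9 = -0/9 = -⅑*0 = 0)
q = 20 (q = 10*2 = 20)
(c + q)² = (0 + 20)² = 20² = 400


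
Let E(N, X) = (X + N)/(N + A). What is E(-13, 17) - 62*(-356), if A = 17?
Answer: 22073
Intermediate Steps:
E(N, X) = (N + X)/(17 + N) (E(N, X) = (X + N)/(N + 17) = (N + X)/(17 + N))
E(-13, 17) - 62*(-356) = (-13 + 17)/(17 - 13) - 62*(-356) = 4/4 + 22072 = (¼)*4 + 22072 = 1 + 22072 = 22073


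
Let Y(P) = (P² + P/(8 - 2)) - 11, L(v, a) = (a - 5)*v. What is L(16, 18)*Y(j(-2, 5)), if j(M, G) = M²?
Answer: 3536/3 ≈ 1178.7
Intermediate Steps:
L(v, a) = v*(-5 + a) (L(v, a) = (-5 + a)*v = v*(-5 + a))
Y(P) = -11 + P² + P/6 (Y(P) = (P² + P/6) - 11 = -11 + P² + P/6)
L(16, 18)*Y(j(-2, 5)) = (16*(-5 + 18))*(-11 + ((-2)²)² + (⅙)*(-2)²) = (16*13)*(-11 + 4² + (⅙)*4) = 208*(-11 + 16 + ⅔) = 208*(17/3) = 3536/3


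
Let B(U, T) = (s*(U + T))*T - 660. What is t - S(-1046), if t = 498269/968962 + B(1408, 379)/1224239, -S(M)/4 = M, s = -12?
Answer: -4970498297317053/1186241069918 ≈ -4190.1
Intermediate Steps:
S(M) = -4*M
B(U, T) = -660 + T*(-12*T - 12*U) (B(U, T) = (-12*(U + T))*T - 660 = (-12*(T + U))*T - 660 = (-12*T - 12*U)*T - 660 = T*(-12*T - 12*U) - 660 = -660 + T*(-12*T - 12*U))
t = -7265660780141/1186241069918 (t = 498269/968962 + (-660 - 12*379**2 - 12*379*1408)/1224239 = 498269*(1/968962) + (-660 - 12*143641 - 6403584)*(1/1224239) = 498269/968962 + (-660 - 1723692 - 6403584)*(1/1224239) = 498269/968962 - 8127936*1/1224239 = 498269/968962 - 8127936/1224239 = -7265660780141/1186241069918 ≈ -6.1249)
t - S(-1046) = -7265660780141/1186241069918 - (-4)*(-1046) = -7265660780141/1186241069918 - 1*4184 = -7265660780141/1186241069918 - 4184 = -4970498297317053/1186241069918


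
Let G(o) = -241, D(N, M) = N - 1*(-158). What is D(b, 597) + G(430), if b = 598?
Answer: 515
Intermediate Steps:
D(N, M) = 158 + N (D(N, M) = N + 158 = 158 + N)
D(b, 597) + G(430) = (158 + 598) - 241 = 756 - 241 = 515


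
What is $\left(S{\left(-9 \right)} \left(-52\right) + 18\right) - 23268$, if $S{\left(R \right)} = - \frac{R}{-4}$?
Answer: $-23133$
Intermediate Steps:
$S{\left(R \right)} = \frac{R}{4}$ ($S{\left(R \right)} = - \frac{R \left(-1\right)}{4} = - \frac{\left(-1\right) R}{4} = \frac{R}{4}$)
$\left(S{\left(-9 \right)} \left(-52\right) + 18\right) - 23268 = \left(\frac{1}{4} \left(-9\right) \left(-52\right) + 18\right) - 23268 = \left(\left(- \frac{9}{4}\right) \left(-52\right) + 18\right) - 23268 = \left(117 + 18\right) - 23268 = 135 - 23268 = -23133$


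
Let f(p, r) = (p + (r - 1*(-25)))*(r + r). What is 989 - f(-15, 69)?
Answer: -9913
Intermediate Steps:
f(p, r) = 2*r*(25 + p + r) (f(p, r) = (p + (r + 25))*(2*r) = (p + (25 + r))*(2*r) = (25 + p + r)*(2*r) = 2*r*(25 + p + r))
989 - f(-15, 69) = 989 - 2*69*(25 - 15 + 69) = 989 - 2*69*79 = 989 - 1*10902 = 989 - 10902 = -9913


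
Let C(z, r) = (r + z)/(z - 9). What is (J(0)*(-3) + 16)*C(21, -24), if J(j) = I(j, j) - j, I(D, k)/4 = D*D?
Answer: -4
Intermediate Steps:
C(z, r) = (r + z)/(-9 + z)
I(D, k) = 4*D² (I(D, k) = 4*(D*D) = 4*D²)
J(j) = -j + 4*j² (J(j) = 4*j² - j = -j + 4*j²)
(J(0)*(-3) + 16)*C(21, -24) = ((0*(-1 + 4*0))*(-3) + 16)*((-24 + 21)/(-9 + 21)) = ((0*(-1 + 0))*(-3) + 16)*(-3/12) = ((0*(-1))*(-3) + 16)*((1/12)*(-3)) = (0*(-3) + 16)*(-¼) = (0 + 16)*(-¼) = 16*(-¼) = -4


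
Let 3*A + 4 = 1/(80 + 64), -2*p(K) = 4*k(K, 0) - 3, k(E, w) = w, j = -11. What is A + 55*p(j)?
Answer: 35065/432 ≈ 81.169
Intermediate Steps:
p(K) = 3/2 (p(K) = -(4*0 - 3)/2 = -(0 - 3)/2 = -½*(-3) = 3/2)
A = -575/432 (A = -4/3 + 1/(3*(80 + 64)) = -4/3 + (⅓)/144 = -4/3 + (⅓)*(1/144) = -4/3 + 1/432 = -575/432 ≈ -1.3310)
A + 55*p(j) = -575/432 + 55*(3/2) = -575/432 + 165/2 = 35065/432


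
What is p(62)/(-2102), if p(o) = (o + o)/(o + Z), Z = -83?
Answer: 62/22071 ≈ 0.0028091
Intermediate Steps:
p(o) = 2*o/(-83 + o) (p(o) = (o + o)/(o - 83) = (2*o)/(-83 + o) = 2*o/(-83 + o))
p(62)/(-2102) = (2*62/(-83 + 62))/(-2102) = (2*62/(-21))*(-1/2102) = (2*62*(-1/21))*(-1/2102) = -124/21*(-1/2102) = 62/22071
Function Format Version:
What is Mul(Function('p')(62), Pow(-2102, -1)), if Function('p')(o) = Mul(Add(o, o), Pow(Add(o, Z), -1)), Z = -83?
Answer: Rational(62, 22071) ≈ 0.0028091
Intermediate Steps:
Function('p')(o) = Mul(2, o, Pow(Add(-83, o), -1)) (Function('p')(o) = Mul(Add(o, o), Pow(Add(o, -83), -1)) = Mul(Mul(2, o), Pow(Add(-83, o), -1)) = Mul(2, o, Pow(Add(-83, o), -1)))
Mul(Function('p')(62), Pow(-2102, -1)) = Mul(Mul(2, 62, Pow(Add(-83, 62), -1)), Pow(-2102, -1)) = Mul(Mul(2, 62, Pow(-21, -1)), Rational(-1, 2102)) = Mul(Mul(2, 62, Rational(-1, 21)), Rational(-1, 2102)) = Mul(Rational(-124, 21), Rational(-1, 2102)) = Rational(62, 22071)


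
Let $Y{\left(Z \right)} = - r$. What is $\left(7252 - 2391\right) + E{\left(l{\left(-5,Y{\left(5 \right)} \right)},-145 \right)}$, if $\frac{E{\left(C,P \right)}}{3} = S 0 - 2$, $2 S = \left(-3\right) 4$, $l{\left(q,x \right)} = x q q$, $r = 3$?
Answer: $4855$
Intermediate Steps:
$Y{\left(Z \right)} = -3$ ($Y{\left(Z \right)} = \left(-1\right) 3 = -3$)
$l{\left(q,x \right)} = x q^{2}$ ($l{\left(q,x \right)} = q x q = x q^{2}$)
$S = -6$ ($S = \frac{\left(-3\right) 4}{2} = \frac{1}{2} \left(-12\right) = -6$)
$E{\left(C,P \right)} = -6$ ($E{\left(C,P \right)} = 3 \left(\left(-6\right) 0 - 2\right) = 3 \left(0 - 2\right) = 3 \left(-2\right) = -6$)
$\left(7252 - 2391\right) + E{\left(l{\left(-5,Y{\left(5 \right)} \right)},-145 \right)} = \left(7252 - 2391\right) - 6 = 4861 - 6 = 4855$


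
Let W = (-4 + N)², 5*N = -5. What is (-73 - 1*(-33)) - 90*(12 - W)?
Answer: 1130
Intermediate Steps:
N = -1 (N = (⅕)*(-5) = -1)
W = 25 (W = (-4 - 1)² = (-5)² = 25)
(-73 - 1*(-33)) - 90*(12 - W) = (-73 - 1*(-33)) - 90*(12 - 1*25) = (-73 + 33) - 90*(12 - 25) = -40 - 90*(-13) = -40 + 1170 = 1130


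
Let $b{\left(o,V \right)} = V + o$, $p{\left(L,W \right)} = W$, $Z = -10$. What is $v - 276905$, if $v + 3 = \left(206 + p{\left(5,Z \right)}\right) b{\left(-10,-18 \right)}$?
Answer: $-282396$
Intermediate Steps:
$v = -5491$ ($v = -3 + \left(206 - 10\right) \left(-18 - 10\right) = -3 + 196 \left(-28\right) = -3 - 5488 = -5491$)
$v - 276905 = -5491 - 276905 = -282396$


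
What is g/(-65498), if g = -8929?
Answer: 8929/65498 ≈ 0.13632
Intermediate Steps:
g/(-65498) = -8929/(-65498) = -8929*(-1/65498) = 8929/65498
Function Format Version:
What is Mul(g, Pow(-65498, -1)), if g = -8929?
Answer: Rational(8929, 65498) ≈ 0.13632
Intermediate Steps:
Mul(g, Pow(-65498, -1)) = Mul(-8929, Pow(-65498, -1)) = Mul(-8929, Rational(-1, 65498)) = Rational(8929, 65498)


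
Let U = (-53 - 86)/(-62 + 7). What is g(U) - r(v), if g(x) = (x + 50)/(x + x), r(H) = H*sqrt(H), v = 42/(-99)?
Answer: 2889/278 + 14*I*sqrt(462)/1089 ≈ 10.392 + 0.27633*I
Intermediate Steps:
v = -14/33 (v = 42*(-1/99) = -14/33 ≈ -0.42424)
U = 139/55 (U = -139/(-55) = -139*(-1/55) = 139/55 ≈ 2.5273)
r(H) = H**(3/2)
g(x) = (50 + x)/(2*x) (g(x) = (50 + x)/((2*x)) = (50 + x)*(1/(2*x)) = (50 + x)/(2*x))
g(U) - r(v) = (50 + 139/55)/(2*(139/55)) - (-14/33)**(3/2) = (1/2)*(55/139)*(2889/55) - (-14)*I*sqrt(462)/1089 = 2889/278 + 14*I*sqrt(462)/1089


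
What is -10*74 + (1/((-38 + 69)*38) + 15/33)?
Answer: -9583019/12958 ≈ -739.54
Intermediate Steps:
-10*74 + (1/((-38 + 69)*38) + 15/33) = -740 + ((1/38)/31 + 15*(1/33)) = -740 + ((1/31)*(1/38) + 5/11) = -740 + (1/1178 + 5/11) = -740 + 5901/12958 = -9583019/12958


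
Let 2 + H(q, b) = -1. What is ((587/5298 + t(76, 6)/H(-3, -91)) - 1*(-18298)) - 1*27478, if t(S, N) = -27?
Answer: -48587371/5298 ≈ -9170.9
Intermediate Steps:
H(q, b) = -3 (H(q, b) = -2 - 1 = -3)
((587/5298 + t(76, 6)/H(-3, -91)) - 1*(-18298)) - 1*27478 = ((587/5298 - 27/(-3)) - 1*(-18298)) - 1*27478 = ((587*(1/5298) - 27*(-⅓)) + 18298) - 27478 = ((587/5298 + 9) + 18298) - 27478 = (48269/5298 + 18298) - 27478 = 96991073/5298 - 27478 = -48587371/5298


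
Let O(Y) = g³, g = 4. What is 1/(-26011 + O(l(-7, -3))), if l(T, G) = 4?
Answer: -1/25947 ≈ -3.8540e-5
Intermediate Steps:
O(Y) = 64 (O(Y) = 4³ = 64)
1/(-26011 + O(l(-7, -3))) = 1/(-26011 + 64) = 1/(-25947) = -1/25947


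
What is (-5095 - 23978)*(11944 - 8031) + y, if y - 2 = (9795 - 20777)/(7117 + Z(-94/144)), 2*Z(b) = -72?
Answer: -805553314389/7081 ≈ -1.1376e+8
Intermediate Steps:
Z(b) = -36 (Z(b) = (½)*(-72) = -36)
y = 3180/7081 (y = 2 + (9795 - 20777)/(7117 - 36) = 2 - 10982/7081 = 3180/7081 ≈ 0.44909)
(-5095 - 23978)*(11944 - 8031) + y = (-5095 - 23978)*(11944 - 8031) + 3180/7081 = -29073*3913 + 3180/7081 = -113762649 + 3180/7081 = -805553314389/7081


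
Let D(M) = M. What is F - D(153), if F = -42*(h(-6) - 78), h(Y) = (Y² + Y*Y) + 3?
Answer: -27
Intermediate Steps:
h(Y) = 3 + 2*Y² (h(Y) = (Y² + Y²) + 3 = 2*Y² + 3 = 3 + 2*Y²)
F = 126 (F = -42*((3 + 2*(-6)²) - 78) = -42*((3 + 2*36) - 78) = -42*((3 + 72) - 78) = -42*(75 - 78) = -42*(-3) = 126)
F - D(153) = 126 - 1*153 = 126 - 153 = -27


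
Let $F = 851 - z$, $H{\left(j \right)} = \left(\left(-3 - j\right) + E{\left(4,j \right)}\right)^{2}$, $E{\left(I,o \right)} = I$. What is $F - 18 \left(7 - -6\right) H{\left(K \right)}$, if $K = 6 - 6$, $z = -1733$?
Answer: $2350$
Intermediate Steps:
$K = 0$ ($K = 6 - 6 = 0$)
$H{\left(j \right)} = \left(1 - j\right)^{2}$ ($H{\left(j \right)} = \left(\left(-3 - j\right) + 4\right)^{2} = \left(1 - j\right)^{2}$)
$F = 2584$ ($F = 851 - -1733 = 851 + 1733 = 2584$)
$F - 18 \left(7 - -6\right) H{\left(K \right)} = 2584 - 18 \left(7 - -6\right) \left(-1 + 0\right)^{2} = 2584 - 18 \left(7 + 6\right) \left(-1\right)^{2} = 2584 - 18 \cdot 13 \cdot 1 = 2584 - 234 \cdot 1 = 2584 - 234 = 2350$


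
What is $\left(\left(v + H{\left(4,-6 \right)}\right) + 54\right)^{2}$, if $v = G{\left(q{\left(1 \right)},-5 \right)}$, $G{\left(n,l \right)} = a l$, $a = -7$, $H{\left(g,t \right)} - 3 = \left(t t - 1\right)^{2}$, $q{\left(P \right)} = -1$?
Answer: $1734489$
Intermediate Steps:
$H{\left(g,t \right)} = 3 + \left(-1 + t^{2}\right)^{2}$ ($H{\left(g,t \right)} = 3 + \left(t t - 1\right)^{2} = 3 + \left(t^{2} - 1\right)^{2} = 3 + \left(-1 + t^{2}\right)^{2}$)
$G{\left(n,l \right)} = - 7 l$
$v = 35$ ($v = \left(-7\right) \left(-5\right) = 35$)
$\left(\left(v + H{\left(4,-6 \right)}\right) + 54\right)^{2} = \left(\left(35 + \left(3 + \left(-1 + \left(-6\right)^{2}\right)^{2}\right)\right) + 54\right)^{2} = \left(\left(35 + \left(3 + \left(-1 + 36\right)^{2}\right)\right) + 54\right)^{2} = \left(\left(35 + \left(3 + 35^{2}\right)\right) + 54\right)^{2} = \left(\left(35 + \left(3 + 1225\right)\right) + 54\right)^{2} = \left(\left(35 + 1228\right) + 54\right)^{2} = \left(1263 + 54\right)^{2} = 1317^{2} = 1734489$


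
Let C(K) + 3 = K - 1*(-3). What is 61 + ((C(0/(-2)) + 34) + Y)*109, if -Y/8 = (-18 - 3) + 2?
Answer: 20335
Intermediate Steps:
C(K) = K (C(K) = -3 + (K - 1*(-3)) = -3 + (K + 3) = -3 + (3 + K) = K)
Y = 152 (Y = -8*((-18 - 3) + 2) = -8*(-21 + 2) = -8*(-19) = 152)
61 + ((C(0/(-2)) + 34) + Y)*109 = 61 + ((0/(-2) + 34) + 152)*109 = 61 + ((0*(-½) + 34) + 152)*109 = 61 + ((0 + 34) + 152)*109 = 61 + (34 + 152)*109 = 61 + 186*109 = 61 + 20274 = 20335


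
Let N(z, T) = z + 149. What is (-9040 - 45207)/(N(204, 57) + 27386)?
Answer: -54247/27739 ≈ -1.9556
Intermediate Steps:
N(z, T) = 149 + z
(-9040 - 45207)/(N(204, 57) + 27386) = (-9040 - 45207)/((149 + 204) + 27386) = -54247/(353 + 27386) = -54247/27739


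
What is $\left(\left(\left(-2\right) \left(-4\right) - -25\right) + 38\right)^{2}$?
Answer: $5041$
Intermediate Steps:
$\left(\left(\left(-2\right) \left(-4\right) - -25\right) + 38\right)^{2} = \left(\left(8 + 25\right) + 38\right)^{2} = \left(33 + 38\right)^{2} = 71^{2} = 5041$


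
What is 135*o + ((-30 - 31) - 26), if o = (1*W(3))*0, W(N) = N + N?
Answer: -87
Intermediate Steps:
W(N) = 2*N
o = 0 (o = (1*(2*3))*0 = (1*6)*0 = 6*0 = 0)
135*o + ((-30 - 31) - 26) = 135*0 + ((-30 - 31) - 26) = 0 + (-61 - 26) = 0 - 87 = -87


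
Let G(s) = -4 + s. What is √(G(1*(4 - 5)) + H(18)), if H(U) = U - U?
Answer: I*√5 ≈ 2.2361*I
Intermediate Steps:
H(U) = 0
√(G(1*(4 - 5)) + H(18)) = √((-4 + 1*(4 - 5)) + 0) = √((-4 + 1*(-1)) + 0) = √((-4 - 1) + 0) = √(-5 + 0) = √(-5) = I*√5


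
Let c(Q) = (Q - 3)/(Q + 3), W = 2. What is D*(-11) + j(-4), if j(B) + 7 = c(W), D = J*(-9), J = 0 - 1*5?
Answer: -2511/5 ≈ -502.20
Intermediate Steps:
J = -5 (J = 0 - 5 = -5)
c(Q) = (-3 + Q)/(3 + Q)
D = 45 (D = -5*(-9) = 45)
j(B) = -36/5 (j(B) = -7 + (-3 + 2)/(3 + 2) = -7 - 1/5 = -7 + (⅕)*(-1) = -7 - ⅕ = -36/5)
D*(-11) + j(-4) = 45*(-11) - 36/5 = -495 - 36/5 = -2511/5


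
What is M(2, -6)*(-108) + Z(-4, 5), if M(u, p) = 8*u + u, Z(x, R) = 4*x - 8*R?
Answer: -2000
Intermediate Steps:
Z(x, R) = -8*R + 4*x
M(u, p) = 9*u
M(2, -6)*(-108) + Z(-4, 5) = (9*2)*(-108) + (-8*5 + 4*(-4)) = 18*(-108) + (-40 - 16) = -1944 - 56 = -2000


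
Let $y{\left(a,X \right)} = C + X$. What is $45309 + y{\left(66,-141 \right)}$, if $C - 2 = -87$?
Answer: $45083$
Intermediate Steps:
$C = -85$ ($C = 2 - 87 = -85$)
$y{\left(a,X \right)} = -85 + X$
$45309 + y{\left(66,-141 \right)} = 45309 - 226 = 45083$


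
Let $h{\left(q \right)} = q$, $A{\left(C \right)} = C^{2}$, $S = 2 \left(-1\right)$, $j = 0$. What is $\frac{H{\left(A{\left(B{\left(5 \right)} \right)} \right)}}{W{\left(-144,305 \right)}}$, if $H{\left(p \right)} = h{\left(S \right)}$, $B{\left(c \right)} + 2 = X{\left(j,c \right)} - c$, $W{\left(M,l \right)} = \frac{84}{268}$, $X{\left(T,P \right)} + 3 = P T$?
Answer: $- \frac{134}{21} \approx -6.381$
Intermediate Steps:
$X{\left(T,P \right)} = -3 + P T$
$W{\left(M,l \right)} = \frac{21}{67}$ ($W{\left(M,l \right)} = 84 \cdot \frac{1}{268} = \frac{21}{67}$)
$S = -2$
$B{\left(c \right)} = -5 - c$ ($B{\left(c \right)} = -2 - \left(3 + c - c 0\right) = -2 - \left(3 + c\right) = -5 - c$)
$H{\left(p \right)} = -2$
$\frac{H{\left(A{\left(B{\left(5 \right)} \right)} \right)}}{W{\left(-144,305 \right)}} = - \frac{2}{\frac{21}{67}} = \left(-2\right) \frac{67}{21} = - \frac{134}{21}$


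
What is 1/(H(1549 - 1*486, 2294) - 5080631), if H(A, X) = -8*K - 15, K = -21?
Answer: -1/5080478 ≈ -1.9683e-7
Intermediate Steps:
H(A, X) = 153 (H(A, X) = -8*(-21) - 15 = 168 - 15 = 153)
1/(H(1549 - 1*486, 2294) - 5080631) = 1/(153 - 5080631) = 1/(-5080478) = -1/5080478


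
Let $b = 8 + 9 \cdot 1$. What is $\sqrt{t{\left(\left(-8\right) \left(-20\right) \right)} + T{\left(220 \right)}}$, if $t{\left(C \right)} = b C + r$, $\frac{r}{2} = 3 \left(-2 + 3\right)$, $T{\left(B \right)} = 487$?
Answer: $3 \sqrt{357} \approx 56.683$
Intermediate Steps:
$b = 17$ ($b = 8 + 9 = 17$)
$r = 6$ ($r = 2 \cdot 3 \left(-2 + 3\right) = 2 \cdot 3 \cdot 1 = 2 \cdot 3 = 6$)
$t{\left(C \right)} = 6 + 17 C$ ($t{\left(C \right)} = 17 C + 6 = 6 + 17 C$)
$\sqrt{t{\left(\left(-8\right) \left(-20\right) \right)} + T{\left(220 \right)}} = \sqrt{\left(6 + 17 \left(\left(-8\right) \left(-20\right)\right)\right) + 487} = \sqrt{\left(6 + 17 \cdot 160\right) + 487} = \sqrt{\left(6 + 2720\right) + 487} = \sqrt{2726 + 487} = \sqrt{3213} = 3 \sqrt{357}$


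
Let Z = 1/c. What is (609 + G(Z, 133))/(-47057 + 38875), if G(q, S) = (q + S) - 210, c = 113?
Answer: -60117/924566 ≈ -0.065022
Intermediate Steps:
Z = 1/113 ≈ 0.0088496
G(q, S) = -210 + S + q (G(q, S) = (S + q) - 210 = -210 + S + q)
(609 + G(Z, 133))/(-47057 + 38875) = (609 + (-210 + 133 + 1/113))/(-47057 + 38875) = (609 - 8700/113)/(-8182) = (60117/113)*(-1/8182) = -60117/924566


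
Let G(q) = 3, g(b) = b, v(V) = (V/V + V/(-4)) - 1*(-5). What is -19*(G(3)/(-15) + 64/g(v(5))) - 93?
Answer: -1726/5 ≈ -345.20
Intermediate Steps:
v(V) = 6 - V/4 (v(V) = (1 + V*(-1/4)) + 5 = (1 - V/4) + 5 = 6 - V/4)
-19*(G(3)/(-15) + 64/g(v(5))) - 93 = -19*(3/(-15) + 64/(6 - 1/4*5)) - 93 = -19*(3*(-1/15) + 64/(6 - 5/4)) - 93 = -19*(-1/5 + 64/(19/4)) - 93 = -19*(-1/5 + 64*(4/19)) - 93 = -19*(-1/5 + 256/19) - 93 = -19*1261/95 - 93 = -1261/5 - 93 = -1726/5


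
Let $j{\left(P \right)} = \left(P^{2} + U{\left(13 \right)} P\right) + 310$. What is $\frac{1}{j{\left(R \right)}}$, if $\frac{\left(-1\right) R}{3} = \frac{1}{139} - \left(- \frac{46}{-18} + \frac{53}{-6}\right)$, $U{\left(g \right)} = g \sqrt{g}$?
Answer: $- \frac{64394294170932}{32719274303714455} - \frac{4743426217608 \sqrt{13}}{6543854860742891} \approx -0.0045816$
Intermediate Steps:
$U{\left(g \right)} = g^{\frac{3}{2}}$
$R = - \frac{15725}{834}$ ($R = - 3 \left(\frac{1}{139} - \left(- \frac{46}{-18} + \frac{53}{-6}\right)\right) = - 3 \left(\frac{1}{139} - \left(\left(-46\right) \left(- \frac{1}{18}\right) + 53 \left(- \frac{1}{6}\right)\right)\right) = - 3 \left(\frac{1}{139} - \left(\frac{23}{9} - \frac{53}{6}\right)\right) = - 3 \left(\frac{1}{139} - - \frac{113}{18}\right) = - 3 \left(\frac{1}{139} + \frac{113}{18}\right) = \left(-3\right) \frac{15725}{2502} = - \frac{15725}{834} \approx -18.855$)
$j{\left(P \right)} = 310 + P^{2} + 13 P \sqrt{13}$ ($j{\left(P \right)} = \left(P^{2} + 13^{\frac{3}{2}} P\right) + 310 = \left(P^{2} + 13 \sqrt{13} P\right) + 310 = \left(P^{2} + 13 P \sqrt{13}\right) + 310 = 310 + P^{2} + 13 P \sqrt{13}$)
$\frac{1}{j{\left(R \right)}} = \frac{1}{310 + \left(- \frac{15725}{834}\right)^{2} + 13 \left(- \frac{15725}{834}\right) \sqrt{13}} = \frac{1}{310 + \frac{247275625}{695556} - \frac{204425 \sqrt{13}}{834}} = \frac{1}{\frac{462897985}{695556} - \frac{204425 \sqrt{13}}{834}}$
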